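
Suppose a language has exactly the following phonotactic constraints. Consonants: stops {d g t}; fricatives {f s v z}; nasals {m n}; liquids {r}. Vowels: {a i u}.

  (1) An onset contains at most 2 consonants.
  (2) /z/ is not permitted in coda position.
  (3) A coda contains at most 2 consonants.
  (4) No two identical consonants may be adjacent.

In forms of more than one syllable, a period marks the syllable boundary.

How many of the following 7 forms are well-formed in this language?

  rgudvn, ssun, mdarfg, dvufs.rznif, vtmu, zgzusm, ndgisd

rgudvn — violates constraint 3: syllable 1 coda /dvn/ has 3 consonants (> 2) → ill-formed
ssun — violates constraint 4: adjacent identical consonants /ss/ → ill-formed
mdarfg — violates constraint 3: syllable 1 coda /rfg/ has 3 consonants (> 2) → ill-formed
dvufs.rznif — violates constraint 1: syllable 2 onset /rzn/ has 3 consonants (> 2) → ill-formed
vtmu — violates constraint 1: syllable 1 onset /vtm/ has 3 consonants (> 2) → ill-formed
zgzusm — violates constraint 1: syllable 1 onset /zgz/ has 3 consonants (> 2) → ill-formed
ndgisd — violates constraint 1: syllable 1 onset /ndg/ has 3 consonants (> 2) → ill-formed
No form is well-formed → 0.

0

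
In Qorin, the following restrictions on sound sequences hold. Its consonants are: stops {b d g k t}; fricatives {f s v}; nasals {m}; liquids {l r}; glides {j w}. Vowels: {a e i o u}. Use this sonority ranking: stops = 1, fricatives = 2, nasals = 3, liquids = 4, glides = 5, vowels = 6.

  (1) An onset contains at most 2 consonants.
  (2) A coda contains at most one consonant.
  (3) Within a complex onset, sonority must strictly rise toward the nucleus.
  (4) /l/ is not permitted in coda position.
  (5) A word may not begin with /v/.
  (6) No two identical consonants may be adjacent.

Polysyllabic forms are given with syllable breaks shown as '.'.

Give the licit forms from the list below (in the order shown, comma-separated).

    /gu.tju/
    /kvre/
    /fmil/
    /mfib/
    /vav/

/gu.tju/ — σ1 onset /g/, coda /∅/ ok; σ2 onset /tj/ (1→5 rises), coda /∅/ ok → licit
/kvre/ — violates constraint 1: syllable 1 onset /kvr/ has 3 consonants (> 2) → illicit
/fmil/ — violates constraint 4: syllable 1 coda contains /l/ → illicit
/mfib/ — violates constraint 3: syllable 1 onset /mf/: /m/ (nasal, 3) → /f/ (fricative, 2) does not rise → illicit
/vav/ — violates constraint 5: word begins with /v/ → illicit

/gu.tju/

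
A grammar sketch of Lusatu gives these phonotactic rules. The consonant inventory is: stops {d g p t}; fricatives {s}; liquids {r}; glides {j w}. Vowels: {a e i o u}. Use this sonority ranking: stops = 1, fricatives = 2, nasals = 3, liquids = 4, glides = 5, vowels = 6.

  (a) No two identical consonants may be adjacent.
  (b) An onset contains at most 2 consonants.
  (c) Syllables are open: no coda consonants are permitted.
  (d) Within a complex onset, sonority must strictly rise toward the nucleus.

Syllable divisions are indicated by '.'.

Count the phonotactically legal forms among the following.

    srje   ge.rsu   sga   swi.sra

1

srje — violates constraint (b): syllable 1 onset /srj/ has 3 consonants (> 2) → phonotactically illegal
ge.rsu — violates constraint (d): syllable 2 onset /rs/: /r/ (liquid, 4) → /s/ (fricative, 2) does not rise → phonotactically illegal
sga — violates constraint (d): syllable 1 onset /sg/: /s/ (fricative, 2) → /g/ (stop, 1) does not rise → phonotactically illegal
swi.sra — σ1 onset /sw/ (2→5 rises), coda /∅/ ok; σ2 onset /sr/ (2→4 rises), coda /∅/ ok → phonotactically legal
Phonotactically legal: swi.sra → 1.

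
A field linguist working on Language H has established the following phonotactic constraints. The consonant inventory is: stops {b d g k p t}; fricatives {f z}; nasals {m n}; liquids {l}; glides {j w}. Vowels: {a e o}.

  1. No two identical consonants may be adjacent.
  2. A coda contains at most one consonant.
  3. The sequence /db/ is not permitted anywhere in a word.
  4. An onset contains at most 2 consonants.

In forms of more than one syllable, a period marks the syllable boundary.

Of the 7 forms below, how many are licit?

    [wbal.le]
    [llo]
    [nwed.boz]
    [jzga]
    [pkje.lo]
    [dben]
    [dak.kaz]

0

[wbal.le] — violates constraint 1: adjacent identical consonants /ll/ → illicit
[llo] — violates constraint 1: adjacent identical consonants /ll/ → illicit
[nwed.boz] — violates constraint 3: contains banned sequence /db/ → illicit
[jzga] — violates constraint 4: syllable 1 onset /jzg/ has 3 consonants (> 2) → illicit
[pkje.lo] — violates constraint 4: syllable 1 onset /pkj/ has 3 consonants (> 2) → illicit
[dben] — violates constraint 3: contains banned sequence /db/ → illicit
[dak.kaz] — violates constraint 1: adjacent identical consonants /kk/ → illicit
No form is licit → 0.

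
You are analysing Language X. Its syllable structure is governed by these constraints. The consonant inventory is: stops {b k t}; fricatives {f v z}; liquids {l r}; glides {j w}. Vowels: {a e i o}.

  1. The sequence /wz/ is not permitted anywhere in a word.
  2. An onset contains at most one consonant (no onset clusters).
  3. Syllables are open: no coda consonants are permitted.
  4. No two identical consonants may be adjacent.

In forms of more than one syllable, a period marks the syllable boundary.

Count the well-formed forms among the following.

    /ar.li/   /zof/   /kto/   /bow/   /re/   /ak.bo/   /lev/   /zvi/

/ar.li/ — violates constraint 3: syllable 1 coda /r/ has 1 consonant (> 0) → ill-formed
/zof/ — violates constraint 3: syllable 1 coda /f/ has 1 consonant (> 0) → ill-formed
/kto/ — violates constraint 2: syllable 1 onset /kt/ has 2 consonants (> 1) → ill-formed
/bow/ — violates constraint 3: syllable 1 coda /w/ has 1 consonant (> 0) → ill-formed
/re/ — σ1 onset /r/, coda /∅/ ok → well-formed
/ak.bo/ — violates constraint 3: syllable 1 coda /k/ has 1 consonant (> 0) → ill-formed
/lev/ — violates constraint 3: syllable 1 coda /v/ has 1 consonant (> 0) → ill-formed
/zvi/ — violates constraint 2: syllable 1 onset /zv/ has 2 consonants (> 1) → ill-formed
Well-formed: /re/ → 1.

1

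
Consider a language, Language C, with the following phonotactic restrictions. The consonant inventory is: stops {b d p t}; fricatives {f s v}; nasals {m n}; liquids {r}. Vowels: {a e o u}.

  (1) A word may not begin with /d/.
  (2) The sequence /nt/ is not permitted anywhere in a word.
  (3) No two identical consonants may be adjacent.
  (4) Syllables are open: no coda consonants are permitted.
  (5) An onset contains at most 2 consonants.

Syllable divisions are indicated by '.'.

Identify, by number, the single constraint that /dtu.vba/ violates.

/dtu.vba/: word begins with /d/.
This is a violation of constraint 1: "A word may not begin with /d/."
The remaining constraints (2, 3, 4, 5) are satisfied.

1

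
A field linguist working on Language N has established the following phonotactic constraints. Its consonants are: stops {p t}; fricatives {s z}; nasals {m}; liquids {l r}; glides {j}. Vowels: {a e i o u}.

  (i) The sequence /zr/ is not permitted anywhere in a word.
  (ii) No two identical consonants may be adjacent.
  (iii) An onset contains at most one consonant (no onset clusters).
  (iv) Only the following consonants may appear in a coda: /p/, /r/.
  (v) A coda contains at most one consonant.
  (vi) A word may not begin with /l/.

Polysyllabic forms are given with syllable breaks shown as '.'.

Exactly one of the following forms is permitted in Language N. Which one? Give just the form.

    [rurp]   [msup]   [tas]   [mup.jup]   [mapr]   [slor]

[mup.jup]

[rurp] — violates constraint (v): syllable 1 coda /rp/ has 2 consonants (> 1) → not permitted
[msup] — violates constraint (iii): syllable 1 onset /ms/ has 2 consonants (> 1) → not permitted
[tas] — violates constraint (iv): syllable 1 coda contains /s/, which is not a licensed coda consonant → not permitted
[mup.jup] — σ1 onset /m/, coda /p/ ok; σ2 onset /j/, coda /p/ ok → permitted
[mapr] — violates constraint (v): syllable 1 coda /pr/ has 2 consonants (> 1) → not permitted
[slor] — violates constraint (iii): syllable 1 onset /sl/ has 2 consonants (> 1) → not permitted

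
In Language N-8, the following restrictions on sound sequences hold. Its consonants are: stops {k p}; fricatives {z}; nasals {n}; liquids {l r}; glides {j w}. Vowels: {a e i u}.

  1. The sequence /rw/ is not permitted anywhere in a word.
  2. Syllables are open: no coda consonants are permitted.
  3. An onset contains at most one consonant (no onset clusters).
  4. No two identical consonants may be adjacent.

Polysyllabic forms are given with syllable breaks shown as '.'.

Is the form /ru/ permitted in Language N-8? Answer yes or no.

yes

/ru/ — σ1 onset /r/, coda /∅/ ok → permitted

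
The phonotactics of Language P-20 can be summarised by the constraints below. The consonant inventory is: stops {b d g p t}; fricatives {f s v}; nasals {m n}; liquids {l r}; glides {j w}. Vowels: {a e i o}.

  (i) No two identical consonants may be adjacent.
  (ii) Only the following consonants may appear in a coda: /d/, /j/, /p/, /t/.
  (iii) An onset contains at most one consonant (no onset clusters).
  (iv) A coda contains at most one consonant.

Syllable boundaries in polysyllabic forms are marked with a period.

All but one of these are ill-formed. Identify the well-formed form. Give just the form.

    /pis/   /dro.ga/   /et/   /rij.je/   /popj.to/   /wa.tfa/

/et/

/pis/ — violates constraint (ii): syllable 1 coda contains /s/, which is not a licensed coda consonant → ill-formed
/dro.ga/ — violates constraint (iii): syllable 1 onset /dr/ has 2 consonants (> 1) → ill-formed
/et/ — σ1 onset /∅/, coda /t/ ok → well-formed
/rij.je/ — violates constraint (i): adjacent identical consonants /jj/ → ill-formed
/popj.to/ — violates constraint (iv): syllable 1 coda /pj/ has 2 consonants (> 1) → ill-formed
/wa.tfa/ — violates constraint (iii): syllable 2 onset /tf/ has 2 consonants (> 1) → ill-formed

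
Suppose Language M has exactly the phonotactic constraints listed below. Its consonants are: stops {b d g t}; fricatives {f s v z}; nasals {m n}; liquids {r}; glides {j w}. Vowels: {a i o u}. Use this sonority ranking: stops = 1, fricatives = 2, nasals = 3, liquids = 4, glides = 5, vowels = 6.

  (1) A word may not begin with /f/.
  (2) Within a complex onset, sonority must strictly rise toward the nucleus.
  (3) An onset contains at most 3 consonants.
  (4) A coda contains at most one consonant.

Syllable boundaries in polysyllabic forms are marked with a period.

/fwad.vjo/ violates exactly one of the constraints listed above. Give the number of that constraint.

1

/fwad.vjo/: word begins with /f/.
This is a violation of constraint 1: "A word may not begin with /f/."
The remaining constraints (2, 3, 4) are satisfied.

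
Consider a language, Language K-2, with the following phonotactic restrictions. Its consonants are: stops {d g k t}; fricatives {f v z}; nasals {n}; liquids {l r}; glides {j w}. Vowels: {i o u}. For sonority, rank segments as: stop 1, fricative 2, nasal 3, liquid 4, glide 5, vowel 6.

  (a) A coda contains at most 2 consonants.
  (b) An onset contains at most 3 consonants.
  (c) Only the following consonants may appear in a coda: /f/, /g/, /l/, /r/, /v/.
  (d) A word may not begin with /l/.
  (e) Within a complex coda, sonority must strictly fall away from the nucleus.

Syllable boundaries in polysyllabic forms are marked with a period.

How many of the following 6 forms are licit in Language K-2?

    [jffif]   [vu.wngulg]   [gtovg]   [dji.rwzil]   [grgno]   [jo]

[jffif] — σ1 onset /jff/ (3C), coda /f/ ok → licit
[vu.wngulg] — σ1 onset /v/, coda /∅/ ok; σ2 onset /wng/ (3C), coda /lg/ (4→1 falls) ok → licit
[gtovg] — σ1 onset /gt/ (2C), coda /vg/ (2→1 falls) ok → licit
[dji.rwzil] — σ1 onset /dj/ (2C), coda /∅/ ok; σ2 onset /rwz/ (3C), coda /l/ ok → licit
[grgno] — violates constraint (b): syllable 1 onset /grgn/ has 4 consonants (> 3) → illicit
[jo] — σ1 onset /j/, coda /∅/ ok → licit
Licit: [jffif], [vu.wngulg], [gtovg], [dji.rwzil], [jo] → 5.

5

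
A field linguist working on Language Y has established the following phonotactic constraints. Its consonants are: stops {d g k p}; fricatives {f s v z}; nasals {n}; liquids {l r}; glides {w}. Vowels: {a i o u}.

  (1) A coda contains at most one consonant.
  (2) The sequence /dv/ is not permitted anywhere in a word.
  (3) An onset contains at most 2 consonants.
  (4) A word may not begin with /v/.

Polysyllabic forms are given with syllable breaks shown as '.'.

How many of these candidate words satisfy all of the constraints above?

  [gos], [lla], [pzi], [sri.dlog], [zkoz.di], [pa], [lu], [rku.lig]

[gos] — σ1 onset /g/, coda /s/ ok → licit
[lla] — σ1 onset /ll/ (2C), coda /∅/ ok → licit
[pzi] — σ1 onset /pz/ (2C), coda /∅/ ok → licit
[sri.dlog] — σ1 onset /sr/ (2C), coda /∅/ ok; σ2 onset /dl/ (2C), coda /g/ ok → licit
[zkoz.di] — σ1 onset /zk/ (2C), coda /z/ ok; σ2 onset /d/, coda /∅/ ok → licit
[pa] — σ1 onset /p/, coda /∅/ ok → licit
[lu] — σ1 onset /l/, coda /∅/ ok → licit
[rku.lig] — σ1 onset /rk/ (2C), coda /∅/ ok; σ2 onset /l/, coda /g/ ok → licit
Licit: [gos], [lla], [pzi], [sri.dlog], [zkoz.di], [pa], [lu], [rku.lig] → 8.

8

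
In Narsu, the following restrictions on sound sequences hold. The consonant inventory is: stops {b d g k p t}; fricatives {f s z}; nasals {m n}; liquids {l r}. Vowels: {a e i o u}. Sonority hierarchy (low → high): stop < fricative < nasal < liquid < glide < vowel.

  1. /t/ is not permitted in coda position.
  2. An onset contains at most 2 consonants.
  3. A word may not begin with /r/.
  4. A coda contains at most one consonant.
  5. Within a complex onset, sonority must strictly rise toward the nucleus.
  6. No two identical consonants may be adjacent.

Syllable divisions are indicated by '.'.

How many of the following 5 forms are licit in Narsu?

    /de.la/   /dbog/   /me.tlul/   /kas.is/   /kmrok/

3

/de.la/ — σ1 onset /d/, coda /∅/ ok; σ2 onset /l/, coda /∅/ ok → licit
/dbog/ — violates constraint 5: syllable 1 onset /db/: /d/ (stop, 1) → /b/ (stop, 1) does not rise → illicit
/me.tlul/ — σ1 onset /m/, coda /∅/ ok; σ2 onset /tl/ (1→4 rises), coda /l/ ok → licit
/kas.is/ — σ1 onset /k/, coda /s/ ok; σ2 onset /∅/, coda /s/ ok → licit
/kmrok/ — violates constraint 2: syllable 1 onset /kmr/ has 3 consonants (> 2) → illicit
Licit: /de.la/, /me.tlul/, /kas.is/ → 3.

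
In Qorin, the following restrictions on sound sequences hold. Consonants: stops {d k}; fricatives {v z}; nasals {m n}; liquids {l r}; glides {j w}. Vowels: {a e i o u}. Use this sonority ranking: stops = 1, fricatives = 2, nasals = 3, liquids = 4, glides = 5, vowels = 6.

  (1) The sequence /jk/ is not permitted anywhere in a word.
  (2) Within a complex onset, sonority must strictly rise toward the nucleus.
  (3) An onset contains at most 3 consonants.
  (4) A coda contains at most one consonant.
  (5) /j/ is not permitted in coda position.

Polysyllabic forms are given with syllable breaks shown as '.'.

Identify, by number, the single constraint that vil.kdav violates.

vil.kdav: syllable 2 onset /kd/: /k/ (stop, 1) → /d/ (stop, 1) does not rise.
This is a violation of constraint 2: "Within a complex onset, sonority must strictly rise toward the nucleus."
The remaining constraints (1, 3, 4, 5) are satisfied.

2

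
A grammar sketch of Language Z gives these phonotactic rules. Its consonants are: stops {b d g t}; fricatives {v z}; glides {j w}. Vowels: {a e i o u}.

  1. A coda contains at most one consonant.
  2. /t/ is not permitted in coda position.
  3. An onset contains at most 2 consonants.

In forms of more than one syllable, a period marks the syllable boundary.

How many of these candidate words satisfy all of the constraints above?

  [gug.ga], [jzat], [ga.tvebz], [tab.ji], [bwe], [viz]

[gug.ga] — σ1 onset /g/, coda /g/ ok; σ2 onset /g/, coda /∅/ ok → licit
[jzat] — violates constraint 2: syllable 1 coda contains /t/ → illicit
[ga.tvebz] — violates constraint 1: syllable 2 coda /bz/ has 2 consonants (> 1) → illicit
[tab.ji] — σ1 onset /t/, coda /b/ ok; σ2 onset /j/, coda /∅/ ok → licit
[bwe] — σ1 onset /bw/ (2C), coda /∅/ ok → licit
[viz] — σ1 onset /v/, coda /z/ ok → licit
Licit: [gug.ga], [tab.ji], [bwe], [viz] → 4.

4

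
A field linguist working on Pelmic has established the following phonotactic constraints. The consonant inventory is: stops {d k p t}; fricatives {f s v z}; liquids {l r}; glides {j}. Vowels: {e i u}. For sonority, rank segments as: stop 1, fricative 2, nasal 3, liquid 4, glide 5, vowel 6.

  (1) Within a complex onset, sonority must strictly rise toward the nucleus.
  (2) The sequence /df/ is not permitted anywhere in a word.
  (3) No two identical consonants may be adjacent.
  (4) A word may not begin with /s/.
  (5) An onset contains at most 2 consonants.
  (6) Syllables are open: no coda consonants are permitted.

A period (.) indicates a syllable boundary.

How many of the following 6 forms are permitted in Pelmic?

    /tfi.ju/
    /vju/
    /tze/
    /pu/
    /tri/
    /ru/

/tfi.ju/ — σ1 onset /tf/ (1→2 rises), coda /∅/ ok; σ2 onset /j/, coda /∅/ ok → permitted
/vju/ — σ1 onset /vj/ (2→5 rises), coda /∅/ ok → permitted
/tze/ — σ1 onset /tz/ (1→2 rises), coda /∅/ ok → permitted
/pu/ — σ1 onset /p/, coda /∅/ ok → permitted
/tri/ — σ1 onset /tr/ (1→4 rises), coda /∅/ ok → permitted
/ru/ — σ1 onset /r/, coda /∅/ ok → permitted
Permitted: /tfi.ju/, /vju/, /tze/, /pu/, /tri/, /ru/ → 6.

6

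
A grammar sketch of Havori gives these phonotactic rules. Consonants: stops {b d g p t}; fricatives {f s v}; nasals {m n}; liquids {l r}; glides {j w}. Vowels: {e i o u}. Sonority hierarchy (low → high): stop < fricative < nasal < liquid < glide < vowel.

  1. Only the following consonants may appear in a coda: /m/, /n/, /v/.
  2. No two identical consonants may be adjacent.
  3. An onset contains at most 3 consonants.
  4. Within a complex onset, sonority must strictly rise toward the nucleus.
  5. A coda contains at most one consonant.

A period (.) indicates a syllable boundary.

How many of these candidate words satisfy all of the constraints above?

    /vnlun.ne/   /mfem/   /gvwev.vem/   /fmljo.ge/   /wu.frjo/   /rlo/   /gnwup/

/vnlun.ne/ — violates constraint 2: adjacent identical consonants /nn/ → phonotactically illegal
/mfem/ — violates constraint 4: syllable 1 onset /mf/: /m/ (nasal, 3) → /f/ (fricative, 2) does not rise → phonotactically illegal
/gvwev.vem/ — violates constraint 2: adjacent identical consonants /vv/ → phonotactically illegal
/fmljo.ge/ — violates constraint 3: syllable 1 onset /fmlj/ has 4 consonants (> 3) → phonotactically illegal
/wu.frjo/ — σ1 onset /w/, coda /∅/ ok; σ2 onset /frj/ (2→4→5 rises), coda /∅/ ok → phonotactically legal
/rlo/ — violates constraint 4: syllable 1 onset /rl/: /r/ (liquid, 4) → /l/ (liquid, 4) does not rise → phonotactically illegal
/gnwup/ — violates constraint 1: syllable 1 coda contains /p/, which is not a licensed coda consonant → phonotactically illegal
Phonotactically legal: /wu.frjo/ → 1.

1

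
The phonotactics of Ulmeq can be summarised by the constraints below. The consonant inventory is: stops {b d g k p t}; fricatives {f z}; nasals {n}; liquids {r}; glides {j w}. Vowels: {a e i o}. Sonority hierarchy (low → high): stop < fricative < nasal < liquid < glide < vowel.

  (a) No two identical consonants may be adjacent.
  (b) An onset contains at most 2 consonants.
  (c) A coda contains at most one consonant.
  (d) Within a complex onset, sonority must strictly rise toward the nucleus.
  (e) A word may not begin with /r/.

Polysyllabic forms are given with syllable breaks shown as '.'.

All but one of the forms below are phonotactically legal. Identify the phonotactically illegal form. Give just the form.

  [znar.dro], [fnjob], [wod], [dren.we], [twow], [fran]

[znar.dro] — σ1 onset /zn/ (2→3 rises), coda /r/ ok; σ2 onset /dr/ (1→4 rises), coda /∅/ ok → phonotactically legal
[fnjob] — violates constraint (b): syllable 1 onset /fnj/ has 3 consonants (> 2) → phonotactically illegal
[wod] — σ1 onset /w/, coda /d/ ok → phonotactically legal
[dren.we] — σ1 onset /dr/ (1→4 rises), coda /n/ ok; σ2 onset /w/, coda /∅/ ok → phonotactically legal
[twow] — σ1 onset /tw/ (1→5 rises), coda /w/ ok → phonotactically legal
[fran] — σ1 onset /fr/ (2→4 rises), coda /n/ ok → phonotactically legal

[fnjob]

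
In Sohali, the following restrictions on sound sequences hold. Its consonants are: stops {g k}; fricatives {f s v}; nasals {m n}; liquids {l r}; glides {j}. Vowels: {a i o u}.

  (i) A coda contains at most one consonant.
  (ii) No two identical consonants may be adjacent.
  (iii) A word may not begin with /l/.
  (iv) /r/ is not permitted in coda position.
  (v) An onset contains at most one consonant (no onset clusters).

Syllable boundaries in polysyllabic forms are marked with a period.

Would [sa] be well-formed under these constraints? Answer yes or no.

yes

[sa] — σ1 onset /s/, coda /∅/ ok → well-formed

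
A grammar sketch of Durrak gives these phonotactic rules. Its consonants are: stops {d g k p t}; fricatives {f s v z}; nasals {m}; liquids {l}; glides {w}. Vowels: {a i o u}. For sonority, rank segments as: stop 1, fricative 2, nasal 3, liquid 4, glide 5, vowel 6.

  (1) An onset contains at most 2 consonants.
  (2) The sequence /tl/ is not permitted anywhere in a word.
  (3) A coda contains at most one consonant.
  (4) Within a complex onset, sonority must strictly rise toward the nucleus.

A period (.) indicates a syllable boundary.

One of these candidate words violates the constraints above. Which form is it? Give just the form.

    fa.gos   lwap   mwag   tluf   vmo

tluf

fa.gos — σ1 onset /f/, coda /∅/ ok; σ2 onset /g/, coda /s/ ok → phonotactically legal
lwap — σ1 onset /lw/ (4→5 rises), coda /p/ ok → phonotactically legal
mwag — σ1 onset /mw/ (3→5 rises), coda /g/ ok → phonotactically legal
tluf — violates constraint 2: contains banned sequence /tl/ → phonotactically illegal
vmo — σ1 onset /vm/ (2→3 rises), coda /∅/ ok → phonotactically legal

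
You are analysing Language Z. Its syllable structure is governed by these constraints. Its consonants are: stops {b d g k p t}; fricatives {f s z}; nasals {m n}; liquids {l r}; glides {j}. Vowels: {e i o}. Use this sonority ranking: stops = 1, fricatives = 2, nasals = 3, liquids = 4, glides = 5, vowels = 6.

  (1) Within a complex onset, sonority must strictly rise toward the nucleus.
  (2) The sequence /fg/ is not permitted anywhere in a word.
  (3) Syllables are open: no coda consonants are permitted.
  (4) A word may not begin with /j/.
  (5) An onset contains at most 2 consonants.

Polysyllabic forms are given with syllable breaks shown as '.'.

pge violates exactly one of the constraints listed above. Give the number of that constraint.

1

pge: syllable 1 onset /pg/: /p/ (stop, 1) → /g/ (stop, 1) does not rise.
This is a violation of constraint 1: "Within a complex onset, sonority must strictly rise toward the nucleus."
The remaining constraints (2, 3, 4, 5) are satisfied.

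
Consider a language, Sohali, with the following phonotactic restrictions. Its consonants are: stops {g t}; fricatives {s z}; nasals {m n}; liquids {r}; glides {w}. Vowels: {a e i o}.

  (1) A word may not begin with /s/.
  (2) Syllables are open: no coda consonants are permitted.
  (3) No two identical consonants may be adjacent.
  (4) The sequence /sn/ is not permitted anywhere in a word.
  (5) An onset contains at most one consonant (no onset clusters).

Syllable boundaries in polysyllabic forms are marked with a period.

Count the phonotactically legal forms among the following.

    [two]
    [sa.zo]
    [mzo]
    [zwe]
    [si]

0

[two] — violates constraint 5: syllable 1 onset /tw/ has 2 consonants (> 1) → phonotactically illegal
[sa.zo] — violates constraint 1: word begins with /s/ → phonotactically illegal
[mzo] — violates constraint 5: syllable 1 onset /mz/ has 2 consonants (> 1) → phonotactically illegal
[zwe] — violates constraint 5: syllable 1 onset /zw/ has 2 consonants (> 1) → phonotactically illegal
[si] — violates constraint 1: word begins with /s/ → phonotactically illegal
No form is phonotactically legal → 0.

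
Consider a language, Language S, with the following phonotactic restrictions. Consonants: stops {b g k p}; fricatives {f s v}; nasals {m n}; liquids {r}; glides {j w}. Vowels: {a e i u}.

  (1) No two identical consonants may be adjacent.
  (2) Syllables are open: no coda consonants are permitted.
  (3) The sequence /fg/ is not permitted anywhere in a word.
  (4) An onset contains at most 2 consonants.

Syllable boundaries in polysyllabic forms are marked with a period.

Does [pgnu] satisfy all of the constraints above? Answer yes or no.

no

[pgnu] — violates constraint 4: syllable 1 onset /pgn/ has 3 consonants (> 2) → not permitted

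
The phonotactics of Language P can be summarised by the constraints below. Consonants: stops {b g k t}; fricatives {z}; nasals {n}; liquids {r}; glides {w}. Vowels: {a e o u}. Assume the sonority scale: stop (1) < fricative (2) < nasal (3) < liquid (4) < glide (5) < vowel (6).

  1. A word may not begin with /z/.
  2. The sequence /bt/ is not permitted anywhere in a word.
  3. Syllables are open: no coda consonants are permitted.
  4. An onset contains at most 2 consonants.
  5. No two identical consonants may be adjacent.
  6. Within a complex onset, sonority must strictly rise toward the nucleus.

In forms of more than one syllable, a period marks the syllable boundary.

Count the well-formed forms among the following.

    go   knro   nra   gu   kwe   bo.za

5

go — σ1 onset /g/, coda /∅/ ok → well-formed
knro — violates constraint 4: syllable 1 onset /knr/ has 3 consonants (> 2) → ill-formed
nra — σ1 onset /nr/ (3→4 rises), coda /∅/ ok → well-formed
gu — σ1 onset /g/, coda /∅/ ok → well-formed
kwe — σ1 onset /kw/ (1→5 rises), coda /∅/ ok → well-formed
bo.za — σ1 onset /b/, coda /∅/ ok; σ2 onset /z/, coda /∅/ ok → well-formed
Well-formed: go, nra, gu, kwe, bo.za → 5.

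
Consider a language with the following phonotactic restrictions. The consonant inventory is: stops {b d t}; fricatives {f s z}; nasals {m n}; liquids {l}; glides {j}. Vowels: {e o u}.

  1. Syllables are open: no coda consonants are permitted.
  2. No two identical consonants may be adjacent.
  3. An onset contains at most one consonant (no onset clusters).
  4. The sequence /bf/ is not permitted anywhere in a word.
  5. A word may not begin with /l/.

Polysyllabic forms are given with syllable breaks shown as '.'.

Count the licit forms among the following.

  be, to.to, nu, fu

be — σ1 onset /b/, coda /∅/ ok → licit
to.to — σ1 onset /t/, coda /∅/ ok; σ2 onset /t/, coda /∅/ ok → licit
nu — σ1 onset /n/, coda /∅/ ok → licit
fu — σ1 onset /f/, coda /∅/ ok → licit
Licit: be, to.to, nu, fu → 4.

4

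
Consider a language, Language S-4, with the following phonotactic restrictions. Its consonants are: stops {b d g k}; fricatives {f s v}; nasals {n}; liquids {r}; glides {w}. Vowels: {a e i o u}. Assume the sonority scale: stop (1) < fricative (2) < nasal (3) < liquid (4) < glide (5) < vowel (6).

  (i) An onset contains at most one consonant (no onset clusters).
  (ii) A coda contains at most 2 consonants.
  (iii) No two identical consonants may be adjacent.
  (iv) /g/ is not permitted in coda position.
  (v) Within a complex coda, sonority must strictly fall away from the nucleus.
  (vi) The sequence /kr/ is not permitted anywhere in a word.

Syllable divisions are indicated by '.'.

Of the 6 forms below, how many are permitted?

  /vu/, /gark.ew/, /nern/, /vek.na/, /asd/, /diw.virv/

/vu/ — σ1 onset /v/, coda /∅/ ok → permitted
/gark.ew/ — σ1 onset /g/, coda /rk/ (4→1 falls) ok; σ2 onset /∅/, coda /w/ ok → permitted
/nern/ — σ1 onset /n/, coda /rn/ (4→3 falls) ok → permitted
/vek.na/ — σ1 onset /v/, coda /k/ ok; σ2 onset /n/, coda /∅/ ok → permitted
/asd/ — σ1 onset /∅/, coda /sd/ (2→1 falls) ok → permitted
/diw.virv/ — σ1 onset /d/, coda /w/ ok; σ2 onset /v/, coda /rv/ (4→2 falls) ok → permitted
Permitted: /vu/, /gark.ew/, /nern/, /vek.na/, /asd/, /diw.virv/ → 6.

6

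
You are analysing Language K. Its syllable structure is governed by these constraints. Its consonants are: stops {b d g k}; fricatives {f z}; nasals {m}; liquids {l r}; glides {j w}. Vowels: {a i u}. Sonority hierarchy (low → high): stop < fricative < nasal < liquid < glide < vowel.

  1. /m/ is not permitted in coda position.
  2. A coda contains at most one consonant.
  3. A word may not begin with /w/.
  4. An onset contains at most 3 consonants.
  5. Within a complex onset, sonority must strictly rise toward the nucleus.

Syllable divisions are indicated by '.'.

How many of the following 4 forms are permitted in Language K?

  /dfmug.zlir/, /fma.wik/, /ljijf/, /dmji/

/dfmug.zlir/ — σ1 onset /dfm/ (1→2→3 rises), coda /g/ ok; σ2 onset /zl/ (2→4 rises), coda /r/ ok → permitted
/fma.wik/ — σ1 onset /fm/ (2→3 rises), coda /∅/ ok; σ2 onset /w/, coda /k/ ok → permitted
/ljijf/ — violates constraint 2: syllable 1 coda /jf/ has 2 consonants (> 1) → not permitted
/dmji/ — σ1 onset /dmj/ (1→3→5 rises), coda /∅/ ok → permitted
Permitted: /dfmug.zlir/, /fma.wik/, /dmji/ → 3.

3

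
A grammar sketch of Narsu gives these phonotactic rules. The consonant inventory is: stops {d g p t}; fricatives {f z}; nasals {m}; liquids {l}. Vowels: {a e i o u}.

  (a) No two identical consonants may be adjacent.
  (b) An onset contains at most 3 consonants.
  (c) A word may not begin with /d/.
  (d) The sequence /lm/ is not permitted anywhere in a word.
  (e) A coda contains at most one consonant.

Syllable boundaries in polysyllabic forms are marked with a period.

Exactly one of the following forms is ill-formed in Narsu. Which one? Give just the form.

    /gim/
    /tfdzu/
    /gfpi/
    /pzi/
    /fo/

/gim/ — σ1 onset /g/, coda /m/ ok → well-formed
/tfdzu/ — violates constraint (b): syllable 1 onset /tfdz/ has 4 consonants (> 3) → ill-formed
/gfpi/ — σ1 onset /gfp/ (3C), coda /∅/ ok → well-formed
/pzi/ — σ1 onset /pz/ (2C), coda /∅/ ok → well-formed
/fo/ — σ1 onset /f/, coda /∅/ ok → well-formed

/tfdzu/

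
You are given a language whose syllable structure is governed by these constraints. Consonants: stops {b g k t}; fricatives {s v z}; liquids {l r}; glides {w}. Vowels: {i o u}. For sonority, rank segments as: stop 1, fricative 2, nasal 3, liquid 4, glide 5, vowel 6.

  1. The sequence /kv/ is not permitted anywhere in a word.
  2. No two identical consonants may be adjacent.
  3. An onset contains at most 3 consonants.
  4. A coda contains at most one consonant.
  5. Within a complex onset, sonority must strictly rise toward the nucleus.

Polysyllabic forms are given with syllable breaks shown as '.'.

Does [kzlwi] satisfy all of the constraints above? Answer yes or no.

no

[kzlwi] — violates constraint 3: syllable 1 onset /kzlw/ has 4 consonants (> 3) → illicit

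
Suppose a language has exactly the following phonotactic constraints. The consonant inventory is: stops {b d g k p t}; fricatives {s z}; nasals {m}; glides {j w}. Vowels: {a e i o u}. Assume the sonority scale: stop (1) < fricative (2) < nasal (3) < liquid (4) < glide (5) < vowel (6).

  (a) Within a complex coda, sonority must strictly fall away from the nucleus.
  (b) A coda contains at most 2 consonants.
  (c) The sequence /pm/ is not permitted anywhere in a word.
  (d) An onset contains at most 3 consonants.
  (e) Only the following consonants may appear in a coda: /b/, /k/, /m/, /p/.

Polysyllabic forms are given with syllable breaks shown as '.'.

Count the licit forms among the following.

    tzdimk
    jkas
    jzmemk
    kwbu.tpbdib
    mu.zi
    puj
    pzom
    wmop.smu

5

tzdimk — σ1 onset /tzd/ (3C), coda /mk/ (3→1 falls) ok → licit
jkas — violates constraint (e): syllable 1 coda contains /s/, which is not a licensed coda consonant → illicit
jzmemk — σ1 onset /jzm/ (3C), coda /mk/ (3→1 falls) ok → licit
kwbu.tpbdib — violates constraint (d): syllable 2 onset /tpbd/ has 4 consonants (> 3) → illicit
mu.zi — σ1 onset /m/, coda /∅/ ok; σ2 onset /z/, coda /∅/ ok → licit
puj — violates constraint (e): syllable 1 coda contains /j/, which is not a licensed coda consonant → illicit
pzom — σ1 onset /pz/ (2C), coda /m/ ok → licit
wmop.smu — σ1 onset /wm/ (2C), coda /p/ ok; σ2 onset /sm/ (2C), coda /∅/ ok → licit
Licit: tzdimk, jzmemk, mu.zi, pzom, wmop.smu → 5.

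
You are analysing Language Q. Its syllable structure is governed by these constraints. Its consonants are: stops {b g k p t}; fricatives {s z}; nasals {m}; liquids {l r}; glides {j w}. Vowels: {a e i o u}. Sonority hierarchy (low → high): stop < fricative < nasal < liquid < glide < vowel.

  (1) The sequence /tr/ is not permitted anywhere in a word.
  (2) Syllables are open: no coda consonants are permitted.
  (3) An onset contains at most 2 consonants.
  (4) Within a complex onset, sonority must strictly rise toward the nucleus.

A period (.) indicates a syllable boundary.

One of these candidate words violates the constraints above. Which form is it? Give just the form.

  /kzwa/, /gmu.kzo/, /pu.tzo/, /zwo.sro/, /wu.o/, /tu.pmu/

/kzwa/

/kzwa/ — violates constraint 3: syllable 1 onset /kzw/ has 3 consonants (> 2) → illicit
/gmu.kzo/ — σ1 onset /gm/ (1→3 rises), coda /∅/ ok; σ2 onset /kz/ (1→2 rises), coda /∅/ ok → licit
/pu.tzo/ — σ1 onset /p/, coda /∅/ ok; σ2 onset /tz/ (1→2 rises), coda /∅/ ok → licit
/zwo.sro/ — σ1 onset /zw/ (2→5 rises), coda /∅/ ok; σ2 onset /sr/ (2→4 rises), coda /∅/ ok → licit
/wu.o/ — σ1 onset /w/, coda /∅/ ok; σ2 onset /∅/, coda /∅/ ok → licit
/tu.pmu/ — σ1 onset /t/, coda /∅/ ok; σ2 onset /pm/ (1→3 rises), coda /∅/ ok → licit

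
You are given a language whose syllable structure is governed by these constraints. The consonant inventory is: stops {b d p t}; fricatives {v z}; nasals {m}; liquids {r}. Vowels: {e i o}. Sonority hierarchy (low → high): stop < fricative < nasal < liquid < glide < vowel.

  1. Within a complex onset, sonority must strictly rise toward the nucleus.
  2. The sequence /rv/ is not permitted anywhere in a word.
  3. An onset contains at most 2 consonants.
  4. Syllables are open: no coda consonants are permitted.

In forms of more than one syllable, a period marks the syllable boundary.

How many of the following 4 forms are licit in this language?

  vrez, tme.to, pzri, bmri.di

vrez — violates constraint 4: syllable 1 coda /z/ has 1 consonant (> 0) → illicit
tme.to — σ1 onset /tm/ (1→3 rises), coda /∅/ ok; σ2 onset /t/, coda /∅/ ok → licit
pzri — violates constraint 3: syllable 1 onset /pzr/ has 3 consonants (> 2) → illicit
bmri.di — violates constraint 3: syllable 1 onset /bmr/ has 3 consonants (> 2) → illicit
Licit: tme.to → 1.

1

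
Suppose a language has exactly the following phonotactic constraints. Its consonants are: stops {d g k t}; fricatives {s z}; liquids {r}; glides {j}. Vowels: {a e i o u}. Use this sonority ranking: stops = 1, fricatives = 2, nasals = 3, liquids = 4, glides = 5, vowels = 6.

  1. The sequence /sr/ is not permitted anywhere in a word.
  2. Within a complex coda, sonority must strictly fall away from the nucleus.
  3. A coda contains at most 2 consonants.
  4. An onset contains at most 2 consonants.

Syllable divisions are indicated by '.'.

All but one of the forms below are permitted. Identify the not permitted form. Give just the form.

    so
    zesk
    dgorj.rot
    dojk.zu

dgorj.rot

so — σ1 onset /s/, coda /∅/ ok → permitted
zesk — σ1 onset /z/, coda /sk/ (2→1 falls) ok → permitted
dgorj.rot — violates constraint 2: syllable 1 coda /rj/: /r/ (liquid, 4) → /j/ (glide, 5) does not fall → not permitted
dojk.zu — σ1 onset /d/, coda /jk/ (5→1 falls) ok; σ2 onset /z/, coda /∅/ ok → permitted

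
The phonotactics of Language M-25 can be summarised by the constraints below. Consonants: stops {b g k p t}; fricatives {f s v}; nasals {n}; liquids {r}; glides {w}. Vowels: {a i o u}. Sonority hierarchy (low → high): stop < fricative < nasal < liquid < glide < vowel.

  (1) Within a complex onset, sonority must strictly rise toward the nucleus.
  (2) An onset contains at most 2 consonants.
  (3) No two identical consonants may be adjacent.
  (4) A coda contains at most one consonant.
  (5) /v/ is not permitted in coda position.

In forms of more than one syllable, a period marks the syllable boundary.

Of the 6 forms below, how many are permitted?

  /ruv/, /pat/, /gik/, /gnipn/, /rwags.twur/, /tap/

/ruv/ — violates constraint 5: syllable 1 coda contains /v/ → not permitted
/pat/ — σ1 onset /p/, coda /t/ ok → permitted
/gik/ — σ1 onset /g/, coda /k/ ok → permitted
/gnipn/ — violates constraint 4: syllable 1 coda /pn/ has 2 consonants (> 1) → not permitted
/rwags.twur/ — violates constraint 4: syllable 1 coda /gs/ has 2 consonants (> 1) → not permitted
/tap/ — σ1 onset /t/, coda /p/ ok → permitted
Permitted: /pat/, /gik/, /tap/ → 3.

3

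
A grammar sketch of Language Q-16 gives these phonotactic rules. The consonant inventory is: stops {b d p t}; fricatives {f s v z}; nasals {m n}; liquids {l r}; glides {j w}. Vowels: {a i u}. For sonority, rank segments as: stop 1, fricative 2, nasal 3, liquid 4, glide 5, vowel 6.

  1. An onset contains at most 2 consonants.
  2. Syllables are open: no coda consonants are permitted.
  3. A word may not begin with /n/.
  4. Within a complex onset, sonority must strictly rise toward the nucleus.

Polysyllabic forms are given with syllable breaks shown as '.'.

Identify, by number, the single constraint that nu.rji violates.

nu.rji: word begins with /n/.
This is a violation of constraint 3: "A word may not begin with /n/."
The remaining constraints (1, 2, 4) are satisfied.

3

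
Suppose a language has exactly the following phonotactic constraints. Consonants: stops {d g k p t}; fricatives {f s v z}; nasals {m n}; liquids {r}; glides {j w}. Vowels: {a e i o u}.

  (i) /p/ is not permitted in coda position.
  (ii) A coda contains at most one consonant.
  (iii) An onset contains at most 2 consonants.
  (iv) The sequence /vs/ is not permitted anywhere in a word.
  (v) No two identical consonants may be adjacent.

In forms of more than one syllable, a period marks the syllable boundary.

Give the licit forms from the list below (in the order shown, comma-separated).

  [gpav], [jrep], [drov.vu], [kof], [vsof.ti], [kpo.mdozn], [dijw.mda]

[gpav], [kof]

[gpav] — σ1 onset /gp/ (2C), coda /v/ ok → licit
[jrep] — violates constraint (i): syllable 1 coda contains /p/ → illicit
[drov.vu] — violates constraint (v): adjacent identical consonants /vv/ → illicit
[kof] — σ1 onset /k/, coda /f/ ok → licit
[vsof.ti] — violates constraint (iv): contains banned sequence /vs/ → illicit
[kpo.mdozn] — violates constraint (ii): syllable 2 coda /zn/ has 2 consonants (> 1) → illicit
[dijw.mda] — violates constraint (ii): syllable 1 coda /jw/ has 2 consonants (> 1) → illicit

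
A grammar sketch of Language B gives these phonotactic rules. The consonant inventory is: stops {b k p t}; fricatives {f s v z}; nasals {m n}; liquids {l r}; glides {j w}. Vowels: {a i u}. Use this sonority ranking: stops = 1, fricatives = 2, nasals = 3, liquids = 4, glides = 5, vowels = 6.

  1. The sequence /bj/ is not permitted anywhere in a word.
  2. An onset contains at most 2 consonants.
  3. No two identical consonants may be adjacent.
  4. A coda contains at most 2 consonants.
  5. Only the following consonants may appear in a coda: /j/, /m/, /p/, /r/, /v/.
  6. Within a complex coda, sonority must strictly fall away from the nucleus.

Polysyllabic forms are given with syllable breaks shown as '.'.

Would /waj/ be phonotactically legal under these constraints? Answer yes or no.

yes

/waj/ — σ1 onset /w/, coda /j/ ok → phonotactically legal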